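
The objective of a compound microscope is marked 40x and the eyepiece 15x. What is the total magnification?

600

The overall magnification of a compound microscope is the product of the objective and eyepiece magnifications:
M = M_obj x M_eye = 40 x 15 = 600.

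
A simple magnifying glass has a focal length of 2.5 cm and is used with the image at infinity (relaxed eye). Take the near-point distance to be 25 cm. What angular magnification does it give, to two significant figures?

M = D/f = 25/2.5 = 10.000.

10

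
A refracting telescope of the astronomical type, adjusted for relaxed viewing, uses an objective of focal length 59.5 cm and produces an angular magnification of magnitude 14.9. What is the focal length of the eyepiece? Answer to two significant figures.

|M| = f_obj/f_eye, so f_eye = f_obj/|M| = 59.5/14.9 = 3.993 cm.

4.0 cm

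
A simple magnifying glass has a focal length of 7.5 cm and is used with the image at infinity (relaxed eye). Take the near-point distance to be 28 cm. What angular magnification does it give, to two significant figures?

3.7

M = D/f = 28/7.5 = 3.733.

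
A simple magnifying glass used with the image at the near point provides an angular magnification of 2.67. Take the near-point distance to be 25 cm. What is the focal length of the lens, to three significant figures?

15.0 cm

For the image at the near point, M = 1 + D/f.
f = D/(M - 1) = 25/(2.67 - 1) = 14.970 cm.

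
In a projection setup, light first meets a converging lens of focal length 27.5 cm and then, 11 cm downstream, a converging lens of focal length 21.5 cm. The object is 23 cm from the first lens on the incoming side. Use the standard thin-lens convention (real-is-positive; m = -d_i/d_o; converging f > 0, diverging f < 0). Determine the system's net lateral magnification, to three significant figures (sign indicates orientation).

-1.01

Applying the thin-lens equation to the first lens, 1/27.5 = 1/23 + 1/d_i1, which gives d_i1 = -140.556 cm.
Its lateral magnification is m_1 = -d_i1/d_o1 = -(-140.556)/23 = 6.1111.
The intermediate image is virtual, 140.556 cm to the left of lens 1, so d_o2 = L - d_i1 = 11 - (-140.556) = 151.556 cm.
Applying the thin-lens equation again with f_2 = 21.5 cm and d_o2 = 151.556 cm gives d_i2 = 25.054 cm.
m_2 = -(25.054)/(151.556) = -0.1653.
The system's lateral magnification is m_1 m_2 = (6.1111)(-0.1653) = -1.0103.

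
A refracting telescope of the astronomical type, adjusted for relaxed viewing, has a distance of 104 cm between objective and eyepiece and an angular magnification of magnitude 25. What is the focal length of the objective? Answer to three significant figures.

In normal adjustment the tube length equals f_obj + f_eye and |M| = f_obj/f_eye.
So f_obj = 25 f_eye and 25 f_eye + f_eye = 104 cm, giving f_eye = 104/26 = 4.000 cm and f_obj = 100.000 cm.

100 cm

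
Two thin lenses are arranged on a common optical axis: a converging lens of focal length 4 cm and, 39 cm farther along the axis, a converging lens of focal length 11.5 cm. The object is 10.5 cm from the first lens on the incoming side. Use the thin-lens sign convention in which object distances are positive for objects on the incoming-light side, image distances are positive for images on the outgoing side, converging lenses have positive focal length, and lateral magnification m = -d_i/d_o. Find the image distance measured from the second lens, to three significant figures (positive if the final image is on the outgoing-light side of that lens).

Applying the thin-lens equation to the first lens, 1/4 = 1/10.5 + 1/d_i1, which gives d_i1 = 6.462 cm.
Object distance for lens 2: d_o2 = 39 - 6.462 = 32.538 cm.
Applying the thin-lens equation again with f_2 = 11.5 cm and d_o2 = 32.538 cm gives d_i2 = 17.786 cm.

17.8 cm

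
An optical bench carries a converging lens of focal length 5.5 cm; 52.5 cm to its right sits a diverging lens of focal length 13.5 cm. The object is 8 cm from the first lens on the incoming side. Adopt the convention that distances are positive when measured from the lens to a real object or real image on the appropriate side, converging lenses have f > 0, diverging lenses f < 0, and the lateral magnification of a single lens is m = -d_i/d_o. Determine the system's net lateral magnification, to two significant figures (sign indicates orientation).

-0.61

First lens: d_i1 = 1/(1/5.5 - 1/8) = 17.600 cm.
m_1 = -(17.600)/8 = -2.2000.
Object distance for lens 2: d_o2 = 52.5 - 17.600 = 34.900 cm.
Second lens: d_i2 = 1/(1/(-13.5) - 1/(34.900)) = -9.735 cm.
m_2 = -(-9.735)/(34.900) = 0.2789.
Total m = m_1 x m_2 = (-2.2000)(0.2789) = -0.6136.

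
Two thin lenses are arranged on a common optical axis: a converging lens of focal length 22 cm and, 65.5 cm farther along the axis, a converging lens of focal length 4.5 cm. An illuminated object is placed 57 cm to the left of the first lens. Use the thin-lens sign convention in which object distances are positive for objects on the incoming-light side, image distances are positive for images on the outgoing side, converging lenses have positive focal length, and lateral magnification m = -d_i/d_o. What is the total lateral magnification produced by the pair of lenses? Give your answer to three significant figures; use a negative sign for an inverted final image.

Applying the thin-lens equation to the first lens, 1/22 = 1/57 + 1/d_i1, which gives d_i1 = 35.829 cm.
Its lateral magnification is m_1 = -d_i1/d_o1 = -(35.829)/57 = -0.6286.
That image sits 29.671 cm in front of the second lens, so d_o2 = 29.671 cm.
Applying the thin-lens equation again with f_2 = 4.5 cm and d_o2 = 29.671 cm gives d_i2 = 5.304 cm.
m_2 = -(5.304)/(29.671) = -0.1788.
Total m = m_1 x m_2 = (-0.6286)(-0.1788) = 0.1124.

0.112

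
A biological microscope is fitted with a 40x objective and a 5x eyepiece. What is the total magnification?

200

The overall magnification of a compound microscope is the product of the objective and eyepiece magnifications:
M = M_obj x M_eye = 40 x 5 = 200.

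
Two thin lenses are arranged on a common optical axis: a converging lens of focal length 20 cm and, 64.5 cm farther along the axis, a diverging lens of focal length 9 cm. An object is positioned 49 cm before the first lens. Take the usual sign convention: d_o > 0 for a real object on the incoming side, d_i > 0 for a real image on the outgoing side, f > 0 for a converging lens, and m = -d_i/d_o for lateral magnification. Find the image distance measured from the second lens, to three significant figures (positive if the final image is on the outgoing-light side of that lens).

-6.96 cm

First lens: d_i1 = 1/(1/20 - 1/49) = 33.793 cm.
That image sits 30.707 cm in front of the second lens, so d_o2 = 30.707 cm.
Second lens: d_i2 = 1/(1/(-9) - 1/(30.707)) = -6.960 cm.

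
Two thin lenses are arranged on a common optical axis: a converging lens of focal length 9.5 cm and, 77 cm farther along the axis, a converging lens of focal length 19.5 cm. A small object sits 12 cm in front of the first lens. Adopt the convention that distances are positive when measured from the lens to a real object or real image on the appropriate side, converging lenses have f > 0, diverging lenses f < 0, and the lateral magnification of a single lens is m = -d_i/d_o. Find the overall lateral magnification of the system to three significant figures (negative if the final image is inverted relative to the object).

6.23

Lens 1: 1/d_i1 = 1/f_1 - 1/d_o1 = 1/9.5 - 1/12 = 0.02193 cm^-1, so d_i1 = 45.600 cm.
m_1 = -(45.600)/12 = -3.8000.
Object distance for lens 2: d_o2 = 77 - 45.600 = 31.400 cm.
Lens 2: 1/d_i2 = 1/f_2 - 1/d_o2 = 1/19.5 - 1/(31.400) = 0.01943 cm^-1, so d_i2 = 51.454 cm.
m_2 = -(51.454)/(31.400) = -1.6387.
Overall magnification: m = m_1 m_2 = 6.2269.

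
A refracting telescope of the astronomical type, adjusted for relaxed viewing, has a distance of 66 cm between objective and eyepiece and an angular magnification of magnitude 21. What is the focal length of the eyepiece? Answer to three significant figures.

3.00 cm

In normal adjustment the tube length equals f_obj + f_eye and |M| = f_obj/f_eye.
So f_obj = 21 f_eye and 21 f_eye + f_eye = 66 cm, giving f_eye = 66/22 = 3.000 cm and f_obj = 63.000 cm.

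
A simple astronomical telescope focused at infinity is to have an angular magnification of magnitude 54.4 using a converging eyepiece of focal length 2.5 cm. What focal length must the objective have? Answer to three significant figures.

|M| = f_obj/|f_eye|, so f_obj = |M| x |f_eye| = 54.4 x 2.5 = 136.000 cm.

136 cm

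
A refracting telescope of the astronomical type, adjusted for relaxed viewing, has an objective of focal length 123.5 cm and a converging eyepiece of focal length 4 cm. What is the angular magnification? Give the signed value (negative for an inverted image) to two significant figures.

M = -f_obj/f_eye = -123.5/(4) = -30.875.

-31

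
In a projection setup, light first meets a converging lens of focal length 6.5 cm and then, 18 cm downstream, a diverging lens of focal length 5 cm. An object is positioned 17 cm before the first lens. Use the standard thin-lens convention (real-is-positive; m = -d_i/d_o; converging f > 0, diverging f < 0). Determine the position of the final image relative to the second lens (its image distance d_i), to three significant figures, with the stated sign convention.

First lens: d_i1 = 1/(1/6.5 - 1/17) = 10.524 cm.
That image sits 7.476 cm in front of the second lens, so d_o2 = 7.476 cm.
Second lens: d_i2 = 1/(1/(-5) - 1/(7.476)) = -2.996 cm.

-3.00 cm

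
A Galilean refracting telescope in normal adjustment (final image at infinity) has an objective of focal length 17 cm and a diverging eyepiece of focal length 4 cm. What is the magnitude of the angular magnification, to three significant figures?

4.25

|M| = f_obj/|f_eye| = 17/4 = 4.250.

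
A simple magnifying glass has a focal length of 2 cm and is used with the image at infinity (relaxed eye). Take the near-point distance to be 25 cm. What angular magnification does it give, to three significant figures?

M = D/f = 25/2 = 12.500.

12.5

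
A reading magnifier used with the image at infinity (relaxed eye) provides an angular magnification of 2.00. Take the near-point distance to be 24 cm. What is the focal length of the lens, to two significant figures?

12 cm

For the image at infinity, M = D/f.
f = D/M = 24/2.0 = 12.000 cm.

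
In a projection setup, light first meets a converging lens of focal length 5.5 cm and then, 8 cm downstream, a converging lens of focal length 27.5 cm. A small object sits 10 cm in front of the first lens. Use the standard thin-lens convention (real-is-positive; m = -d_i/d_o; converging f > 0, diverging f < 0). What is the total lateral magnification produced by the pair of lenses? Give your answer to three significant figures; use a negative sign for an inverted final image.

-1.06

Applying the thin-lens equation to the first lens, 1/5.5 = 1/10 + 1/d_i1, which gives d_i1 = 12.222 cm.
Its lateral magnification is m_1 = -d_i1/d_o1 = -(12.222)/10 = -1.2222.
Since 12.222 cm > 8 cm, the first image lies past the second lens and serves as a virtual object: d_o2 = L - d_i1 = -4.222 cm.
Applying the thin-lens equation again with f_2 = 27.5 cm and d_o2 = -4.222 cm gives d_i2 = 3.660 cm.
m_2 = -(3.660)/(-4.222) = 0.8669.
Total m = m_1 x m_2 = (-1.2222)(0.8669) = -1.0595.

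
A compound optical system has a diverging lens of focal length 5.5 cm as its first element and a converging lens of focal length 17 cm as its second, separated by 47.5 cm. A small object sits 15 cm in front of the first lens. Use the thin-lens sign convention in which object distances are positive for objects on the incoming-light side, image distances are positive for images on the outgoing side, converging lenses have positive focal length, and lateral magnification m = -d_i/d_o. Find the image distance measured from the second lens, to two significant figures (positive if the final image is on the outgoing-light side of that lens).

25 cm

Applying the thin-lens equation to the first lens, 1/(-5.5) = 1/15 + 1/d_i1, which gives d_i1 = -4.024 cm.
With d_i1 < 0 the first image is virtual and lies on the object side; the object distance for lens 2 is d_o2 = 47.5 - (-4.024) = 51.524 cm.
Applying the thin-lens equation again with f_2 = 17 cm and d_o2 = 51.524 cm gives d_i2 = 25.371 cm.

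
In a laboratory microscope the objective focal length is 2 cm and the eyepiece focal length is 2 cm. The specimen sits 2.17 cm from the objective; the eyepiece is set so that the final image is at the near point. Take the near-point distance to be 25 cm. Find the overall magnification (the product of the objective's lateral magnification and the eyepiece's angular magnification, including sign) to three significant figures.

-159

Objective: 1/d_i = 1/f_obj - 1/d_o = 1/2 - 1/2.17 = 0.03917 cm^-1, so d_i = 25.529 cm.
m_obj = -d_i/d_o = -25.529/2.17 = -11.765.
Eyepiece angular magnification (image at near point): M_eye = 1 + D/f_e = 1 + 25/2 = 13.500.
Overall M = m_obj x M_eye = (-11.765)(13.500) = -158.82.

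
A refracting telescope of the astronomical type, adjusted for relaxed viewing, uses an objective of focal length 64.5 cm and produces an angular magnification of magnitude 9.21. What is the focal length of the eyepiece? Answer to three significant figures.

7.00 cm

|M| = f_obj/f_eye, so f_eye = f_obj/|M| = 64.5/9.21 = 7.003 cm.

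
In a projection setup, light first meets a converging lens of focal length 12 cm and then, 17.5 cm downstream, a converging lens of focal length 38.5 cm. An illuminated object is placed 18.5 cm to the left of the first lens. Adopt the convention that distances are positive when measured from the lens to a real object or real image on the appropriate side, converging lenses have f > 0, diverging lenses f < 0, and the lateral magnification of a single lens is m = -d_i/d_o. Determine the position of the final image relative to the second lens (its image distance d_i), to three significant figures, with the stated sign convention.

11.6 cm

Applying the thin-lens equation to the first lens, 1/12 = 1/18.5 + 1/d_i1, which gives d_i1 = 34.154 cm.
Since 34.154 cm > 17.5 cm, the first image lies past the second lens and serves as a virtual object: d_o2 = L - d_i1 = -16.654 cm.
Applying the thin-lens equation again with f_2 = 38.5 cm and d_o2 = -16.654 cm gives d_i2 = 11.625 cm.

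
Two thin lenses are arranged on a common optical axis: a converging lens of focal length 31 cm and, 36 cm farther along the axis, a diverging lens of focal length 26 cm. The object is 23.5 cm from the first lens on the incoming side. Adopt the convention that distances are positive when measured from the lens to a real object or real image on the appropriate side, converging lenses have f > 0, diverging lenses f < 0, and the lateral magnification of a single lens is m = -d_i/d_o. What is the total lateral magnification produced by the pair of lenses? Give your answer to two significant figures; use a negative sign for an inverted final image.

Lens 1: 1/d_i1 = 1/f_1 - 1/d_o1 = 1/31 - 1/23.5 = -0.01030 cm^-1, so d_i1 = -97.133 cm.
m_1 = -(-97.133)/23.5 = 4.1333.
With d_i1 < 0 the first image is virtual and lies on the object side; the object distance for lens 2 is d_o2 = 36 - (-97.133) = 133.133 cm.
Lens 2: 1/d_i2 = 1/f_2 - 1/d_o2 = 1/(-26) - 1/(133.133) = -0.04597 cm^-1, so d_i2 = -21.752 cm.
m_2 = -(-21.752)/(133.133) = 0.1634.
Overall magnification: m = m_1 m_2 = 0.6753.

0.68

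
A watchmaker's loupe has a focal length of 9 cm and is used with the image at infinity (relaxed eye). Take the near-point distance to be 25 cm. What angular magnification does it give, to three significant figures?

2.78

M = D/f = 25/9 = 2.778.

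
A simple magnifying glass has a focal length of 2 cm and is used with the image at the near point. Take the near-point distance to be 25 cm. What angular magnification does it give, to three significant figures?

M = 1 + D/f = 1 + 25/2 = 13.500.

13.5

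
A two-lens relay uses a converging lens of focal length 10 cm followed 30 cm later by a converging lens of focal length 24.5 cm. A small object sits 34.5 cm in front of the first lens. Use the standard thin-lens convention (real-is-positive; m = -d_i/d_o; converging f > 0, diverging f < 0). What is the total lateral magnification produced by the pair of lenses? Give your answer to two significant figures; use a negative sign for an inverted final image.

Applying the thin-lens equation to the first lens, 1/10 = 1/34.5 + 1/d_i1, which gives d_i1 = 14.082 cm.
Its lateral magnification is m_1 = -d_i1/d_o1 = -(14.082)/34.5 = -0.4082.
That image sits 15.918 cm in front of the second lens, so d_o2 = 15.918 cm.
Applying the thin-lens equation again with f_2 = 24.5 cm and d_o2 = 15.918 cm gives d_i2 = -45.446 cm.
m_2 = -(-45.446)/(15.918) = 2.8549.
Overall magnification: m = m_1 m_2 = -1.1653.

-1.2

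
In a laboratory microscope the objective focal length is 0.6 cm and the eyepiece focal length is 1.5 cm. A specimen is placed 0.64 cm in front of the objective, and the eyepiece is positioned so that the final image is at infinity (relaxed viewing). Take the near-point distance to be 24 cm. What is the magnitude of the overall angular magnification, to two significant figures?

Objective: 1/d_i = 1/f_obj - 1/d_o = 1/0.6 - 1/0.64 = 0.10417 cm^-1, so d_i = 9.600 cm.
m_obj = -d_i/d_o = -9.600/0.64 = -15.000.
Eyepiece angular magnification (image at infinity): M_eye = D/f_e = 24/1.5 = 16.000.
Overall M = m_obj x M_eye = (-15.000)(16.000) = -240.00.
|M| = 240.00.

240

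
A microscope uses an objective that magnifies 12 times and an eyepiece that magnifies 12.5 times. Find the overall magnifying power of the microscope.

150

The overall magnification of a compound microscope is the product of the objective and eyepiece magnifications:
M = M_obj x M_eye = 12 x 12.5 = 150.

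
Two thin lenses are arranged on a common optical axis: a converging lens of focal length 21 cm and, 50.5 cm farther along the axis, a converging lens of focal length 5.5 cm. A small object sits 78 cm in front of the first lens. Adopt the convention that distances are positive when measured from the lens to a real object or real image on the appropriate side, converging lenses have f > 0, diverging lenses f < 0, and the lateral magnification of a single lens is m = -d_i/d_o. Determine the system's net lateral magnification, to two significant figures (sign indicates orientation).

Lens 1: 1/d_i1 = 1/f_1 - 1/d_o1 = 1/21 - 1/78 = 0.03480 cm^-1, so d_i1 = 28.737 cm.
m_1 = -(28.737)/78 = -0.3684.
That image sits 21.763 cm in front of the second lens, so d_o2 = 21.763 cm.
Lens 2: 1/d_i2 = 1/f_2 - 1/d_o2 = 1/5.5 - 1/(21.763) = 0.13587 cm^-1, so d_i2 = 7.360 cm.
m_2 = -(7.360)/(21.763) = -0.3382.
The system's lateral magnification is m_1 m_2 = (-0.3684)(-0.3382) = 0.1246.

0.12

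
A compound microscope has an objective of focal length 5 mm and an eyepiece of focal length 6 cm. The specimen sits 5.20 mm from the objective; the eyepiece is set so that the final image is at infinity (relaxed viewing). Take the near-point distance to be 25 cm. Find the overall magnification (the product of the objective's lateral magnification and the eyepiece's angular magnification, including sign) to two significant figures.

-100

Convert to cm: f_obj = 5 mm = 0.5 cm; d_o = 5.20 mm = 0.52 cm.
Objective: 1/d_i = 1/f_obj - 1/d_o = 1/0.5 - 1/0.52 = 0.07692 cm^-1, so d_i = 13.000 cm.
m_obj = -d_i/d_o = -13.000/0.52 = -25.000.
Eyepiece angular magnification (image at infinity): M_eye = D/f_e = 25/6 = 4.167.
Overall M = m_obj x M_eye = (-25.000)(4.167) = -104.17.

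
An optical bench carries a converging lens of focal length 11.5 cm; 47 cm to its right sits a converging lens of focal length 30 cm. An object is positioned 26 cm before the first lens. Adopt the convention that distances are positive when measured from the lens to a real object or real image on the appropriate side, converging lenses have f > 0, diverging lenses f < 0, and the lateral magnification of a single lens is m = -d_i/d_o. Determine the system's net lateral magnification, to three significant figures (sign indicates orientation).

-6.57

Lens 1: 1/d_i1 = 1/f_1 - 1/d_o1 = 1/11.5 - 1/26 = 0.04849 cm^-1, so d_i1 = 20.621 cm.
m_1 = -(20.621)/26 = -0.7931.
That image sits 26.379 cm in front of the second lens, so d_o2 = 26.379 cm.
Lens 2: 1/d_i2 = 1/f_2 - 1/d_o2 = 1/30 - 1/(26.379) = -0.00458 cm^-1, so d_i2 = -218.571 cm.
m_2 = -(-218.571)/(26.379) = 8.2857.
Overall magnification: m = m_1 m_2 = -6.5714.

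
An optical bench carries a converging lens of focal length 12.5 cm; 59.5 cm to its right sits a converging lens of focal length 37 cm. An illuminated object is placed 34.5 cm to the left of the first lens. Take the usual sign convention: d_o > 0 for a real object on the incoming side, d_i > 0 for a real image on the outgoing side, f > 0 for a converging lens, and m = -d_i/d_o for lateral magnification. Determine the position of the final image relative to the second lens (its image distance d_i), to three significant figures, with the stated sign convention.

First lens: d_i1 = 1/(1/12.5 - 1/34.5) = 19.602 cm.
That image sits 39.898 cm in front of the second lens, so d_o2 = 39.898 cm.
Second lens: d_i2 = 1/(1/37 - 1/(39.898)) = 509.439 cm.

509 cm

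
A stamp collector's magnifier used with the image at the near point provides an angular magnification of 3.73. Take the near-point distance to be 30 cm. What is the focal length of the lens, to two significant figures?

11 cm

For the image at the near point, M = 1 + D/f.
f = D/(M - 1) = 30/(3.73 - 1) = 10.989 cm.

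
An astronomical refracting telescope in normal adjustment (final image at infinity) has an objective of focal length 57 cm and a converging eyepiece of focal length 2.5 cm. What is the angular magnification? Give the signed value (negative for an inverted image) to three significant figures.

M = -f_obj/f_eye = -57/(2.5) = -22.800.

-22.8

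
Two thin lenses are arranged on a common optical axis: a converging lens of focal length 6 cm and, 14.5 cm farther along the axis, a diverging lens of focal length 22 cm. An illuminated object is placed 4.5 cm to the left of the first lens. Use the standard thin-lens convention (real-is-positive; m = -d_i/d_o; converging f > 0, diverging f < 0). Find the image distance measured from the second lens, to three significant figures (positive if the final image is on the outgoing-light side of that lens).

Applying the thin-lens equation to the first lens, 1/6 = 1/4.5 + 1/d_i1, which gives d_i1 = -18.000 cm.
The intermediate image is virtual, 18.000 cm to the left of lens 1, so d_o2 = L - d_i1 = 14.5 - (-18.000) = 32.500 cm.
Applying the thin-lens equation again with f_2 = -22 cm and d_o2 = 32.500 cm gives d_i2 = -13.119 cm.

-13.1 cm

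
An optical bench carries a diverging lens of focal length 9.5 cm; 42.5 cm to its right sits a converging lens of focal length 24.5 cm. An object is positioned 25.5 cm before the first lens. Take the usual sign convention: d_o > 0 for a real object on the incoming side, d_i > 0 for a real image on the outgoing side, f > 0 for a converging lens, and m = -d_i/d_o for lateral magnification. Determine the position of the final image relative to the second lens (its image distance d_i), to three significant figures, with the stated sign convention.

Applying the thin-lens equation to the first lens, 1/(-9.5) = 1/25.5 + 1/d_i1, which gives d_i1 = -6.921 cm.
The intermediate image is virtual, 6.921 cm to the left of lens 1, so d_o2 = L - d_i1 = 42.5 - (-6.921) = 49.421 cm.
Applying the thin-lens equation again with f_2 = 24.5 cm and d_o2 = 49.421 cm gives d_i2 = 48.586 cm.

48.6 cm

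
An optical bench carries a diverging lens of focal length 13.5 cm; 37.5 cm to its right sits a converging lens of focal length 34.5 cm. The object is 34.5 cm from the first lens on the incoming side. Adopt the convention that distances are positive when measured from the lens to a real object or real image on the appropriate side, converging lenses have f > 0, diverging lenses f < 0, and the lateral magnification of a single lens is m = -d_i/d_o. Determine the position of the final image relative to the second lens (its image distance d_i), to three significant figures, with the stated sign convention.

Applying the thin-lens equation to the first lens, 1/(-13.5) = 1/34.5 + 1/d_i1, which gives d_i1 = -9.703 cm.
With d_i1 < 0 the first image is virtual and lies on the object side; the object distance for lens 2 is d_o2 = 37.5 - (-9.703) = 47.203 cm.
Applying the thin-lens equation again with f_2 = 34.5 cm and d_o2 = 47.203 cm gives d_i2 = 128.197 cm.

128 cm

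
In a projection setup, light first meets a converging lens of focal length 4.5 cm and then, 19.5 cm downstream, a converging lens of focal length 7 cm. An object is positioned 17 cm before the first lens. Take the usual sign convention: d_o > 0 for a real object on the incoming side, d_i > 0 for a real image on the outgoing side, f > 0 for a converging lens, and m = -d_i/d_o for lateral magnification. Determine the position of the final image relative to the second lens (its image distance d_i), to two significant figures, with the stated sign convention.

First lens: d_i1 = 1/(1/4.5 - 1/17) = 6.120 cm.
That image sits 13.380 cm in front of the second lens, so d_o2 = 13.380 cm.
Second lens: d_i2 = 1/(1/7 - 1/(13.380)) = 14.680 cm.

15 cm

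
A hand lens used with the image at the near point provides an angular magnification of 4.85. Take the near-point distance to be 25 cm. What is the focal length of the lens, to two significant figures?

For the image at the near point, M = 1 + D/f.
f = D/(M - 1) = 25/(4.85 - 1) = 6.494 cm.

6.5 cm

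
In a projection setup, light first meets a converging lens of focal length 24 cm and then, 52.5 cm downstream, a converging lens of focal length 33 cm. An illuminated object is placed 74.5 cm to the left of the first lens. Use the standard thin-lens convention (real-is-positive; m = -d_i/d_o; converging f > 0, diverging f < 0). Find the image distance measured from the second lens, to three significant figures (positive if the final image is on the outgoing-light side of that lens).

First lens: d_i1 = 1/(1/24 - 1/74.5) = 35.406 cm.
Object distance for lens 2: d_o2 = 52.5 - 35.406 = 17.094 cm.
Second lens: d_i2 = 1/(1/33 - 1/(17.094)) = -35.465 cm.

-35.5 cm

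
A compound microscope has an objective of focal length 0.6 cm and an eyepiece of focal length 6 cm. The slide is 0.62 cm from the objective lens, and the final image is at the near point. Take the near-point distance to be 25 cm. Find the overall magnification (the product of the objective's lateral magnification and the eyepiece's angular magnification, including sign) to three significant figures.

Objective: 1/d_i = 1/f_obj - 1/d_o = 1/0.6 - 1/0.62 = 0.05376 cm^-1, so d_i = 18.600 cm.
m_obj = -d_i/d_o = -18.600/0.62 = -30.000.
Eyepiece angular magnification (image at near point): M_eye = 1 + D/f_e = 1 + 25/6 = 5.167.
Overall M = m_obj x M_eye = (-30.000)(5.167) = -155.00.

-155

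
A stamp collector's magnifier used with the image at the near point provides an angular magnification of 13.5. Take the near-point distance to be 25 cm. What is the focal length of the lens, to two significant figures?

2.0 cm

For the image at the near point, M = 1 + D/f.
f = D/(M - 1) = 25/(13.5 - 1) = 2.000 cm.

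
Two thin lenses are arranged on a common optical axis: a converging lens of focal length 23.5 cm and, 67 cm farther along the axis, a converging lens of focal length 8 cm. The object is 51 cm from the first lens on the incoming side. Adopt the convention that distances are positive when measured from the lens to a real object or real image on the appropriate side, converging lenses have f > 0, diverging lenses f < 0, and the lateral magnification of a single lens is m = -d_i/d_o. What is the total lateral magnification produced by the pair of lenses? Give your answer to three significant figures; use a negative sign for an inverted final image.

First lens: d_i1 = 1/(1/23.5 - 1/51) = 43.582 cm.
m_1 = -(43.582)/51 = -0.8545.
The intermediate image is 43.582 cm to the right of lens 1, so d_o2 = L - d_i1 = 67 - 43.582 = 23.418 cm.
Second lens: d_i2 = 1/(1/8 - 1/(23.418)) = 12.151 cm.
m_2 = -(12.151)/(23.418) = -0.5189.
Total m = m_1 x m_2 = (-0.8545)(-0.5189) = 0.4434.

0.443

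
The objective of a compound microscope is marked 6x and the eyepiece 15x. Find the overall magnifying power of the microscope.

90

The overall magnification of a compound microscope is the product of the objective and eyepiece magnifications:
M = M_obj x M_eye = 6 x 15 = 90.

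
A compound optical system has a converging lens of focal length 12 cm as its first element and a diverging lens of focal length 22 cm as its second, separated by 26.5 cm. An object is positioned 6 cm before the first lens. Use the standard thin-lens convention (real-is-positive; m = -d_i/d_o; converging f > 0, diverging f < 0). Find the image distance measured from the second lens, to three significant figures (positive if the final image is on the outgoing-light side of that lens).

First lens: d_i1 = 1/(1/12 - 1/6) = -12.000 cm.
The intermediate image is virtual, 12.000 cm to the left of lens 1, so d_o2 = L - d_i1 = 26.5 - (-12.000) = 38.500 cm.
Second lens: d_i2 = 1/(1/(-22) - 1/(38.500)) = -14.000 cm.

-14.0 cm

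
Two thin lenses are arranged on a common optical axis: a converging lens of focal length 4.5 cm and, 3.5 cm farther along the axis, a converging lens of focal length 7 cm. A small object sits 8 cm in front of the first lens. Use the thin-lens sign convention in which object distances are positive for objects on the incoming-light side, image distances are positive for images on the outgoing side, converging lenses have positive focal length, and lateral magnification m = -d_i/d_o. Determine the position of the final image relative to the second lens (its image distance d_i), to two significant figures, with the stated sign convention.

Applying the thin-lens equation to the first lens, 1/4.5 = 1/8 + 1/d_i1, which gives d_i1 = 10.286 cm.
This image would form 10.286 cm past lens 1, i.e. 6.786 cm beyond lens 2, so it is a virtual object for lens 2: d_o2 = 3.5 - 10.286 = -6.786 cm.
Applying the thin-lens equation again with f_2 = 7 cm and d_o2 = -6.786 cm gives d_i2 = 3.446 cm.

3.4 cm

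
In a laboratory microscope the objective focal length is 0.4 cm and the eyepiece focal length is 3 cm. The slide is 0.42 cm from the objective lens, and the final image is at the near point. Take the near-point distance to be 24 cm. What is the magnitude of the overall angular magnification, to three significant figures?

180

Objective: 1/d_i = 1/f_obj - 1/d_o = 1/0.4 - 1/0.42 = 0.11905 cm^-1, so d_i = 8.400 cm.
m_obj = -d_i/d_o = -8.400/0.42 = -20.000.
Eyepiece angular magnification (image at near point): M_eye = 1 + D/f_e = 1 + 24/3 = 9.000.
Overall M = m_obj x M_eye = (-20.000)(9.000) = -180.00.
|M| = 180.00.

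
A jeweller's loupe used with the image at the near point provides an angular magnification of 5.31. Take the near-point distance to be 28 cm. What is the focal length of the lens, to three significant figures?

6.50 cm

For the image at the near point, M = 1 + D/f.
f = D/(M - 1) = 28/(5.31 - 1) = 6.497 cm.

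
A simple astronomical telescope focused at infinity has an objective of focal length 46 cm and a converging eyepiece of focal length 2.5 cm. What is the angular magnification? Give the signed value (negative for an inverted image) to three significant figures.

-18.4

M = -f_obj/f_eye = -46/(2.5) = -18.400.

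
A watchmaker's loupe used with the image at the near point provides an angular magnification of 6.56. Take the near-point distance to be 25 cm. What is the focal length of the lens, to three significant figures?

4.50 cm

For the image at the near point, M = 1 + D/f.
f = D/(M - 1) = 25/(6.56 - 1) = 4.496 cm.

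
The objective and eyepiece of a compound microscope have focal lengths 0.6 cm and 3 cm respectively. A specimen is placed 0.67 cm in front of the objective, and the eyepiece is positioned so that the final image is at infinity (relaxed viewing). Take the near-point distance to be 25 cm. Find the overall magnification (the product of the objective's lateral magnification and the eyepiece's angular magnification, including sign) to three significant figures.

Objective: 1/d_i = 1/f_obj - 1/d_o = 1/0.6 - 1/0.67 = 0.17413 cm^-1, so d_i = 5.743 cm.
m_obj = -d_i/d_o = -5.743/0.67 = -8.571.
Eyepiece angular magnification (image at infinity): M_eye = D/f_e = 25/3 = 8.333.
Overall M = m_obj x M_eye = (-8.571)(8.333) = -71.43.

-71.4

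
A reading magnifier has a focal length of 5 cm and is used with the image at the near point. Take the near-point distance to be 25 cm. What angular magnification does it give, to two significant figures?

6.0

M = 1 + D/f = 1 + 25/5 = 6.000.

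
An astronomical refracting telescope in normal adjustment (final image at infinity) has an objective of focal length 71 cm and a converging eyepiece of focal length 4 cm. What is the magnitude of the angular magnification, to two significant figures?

|M| = f_obj/|f_eye| = 71/4 = 17.750.

18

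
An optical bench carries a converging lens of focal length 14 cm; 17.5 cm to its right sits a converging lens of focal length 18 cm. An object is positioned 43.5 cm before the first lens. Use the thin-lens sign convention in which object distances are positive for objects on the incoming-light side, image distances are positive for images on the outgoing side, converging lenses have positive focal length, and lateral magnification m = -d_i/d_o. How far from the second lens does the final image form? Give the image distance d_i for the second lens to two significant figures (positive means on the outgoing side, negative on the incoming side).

2.7 cm

First lens: d_i1 = 1/(1/14 - 1/43.5) = 20.644 cm.
This image would form 20.644 cm past lens 1, i.e. 3.144 cm beyond lens 2, so it is a virtual object for lens 2: d_o2 = 17.5 - 20.644 = -3.144 cm.
Second lens: d_i2 = 1/(1/18 - 1/(-3.144)) = 2.677 cm.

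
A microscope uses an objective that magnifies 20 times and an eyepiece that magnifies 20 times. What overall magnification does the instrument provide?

The overall magnification of a compound microscope is the product of the objective and eyepiece magnifications:
M = M_obj x M_eye = 20 x 20 = 400.

400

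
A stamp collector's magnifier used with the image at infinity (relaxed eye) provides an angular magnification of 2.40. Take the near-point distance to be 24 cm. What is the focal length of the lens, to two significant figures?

For the image at infinity, M = D/f.
f = D/M = 24/2.4 = 10.000 cm.

10 cm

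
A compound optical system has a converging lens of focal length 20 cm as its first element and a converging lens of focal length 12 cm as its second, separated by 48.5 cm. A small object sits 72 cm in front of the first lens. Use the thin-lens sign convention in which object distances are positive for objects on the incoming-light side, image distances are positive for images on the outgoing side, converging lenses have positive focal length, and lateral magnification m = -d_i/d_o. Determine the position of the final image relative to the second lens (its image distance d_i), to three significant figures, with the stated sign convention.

First lens: d_i1 = 1/(1/20 - 1/72) = 27.692 cm.
That image sits 20.808 cm in front of the second lens, so d_o2 = 20.808 cm.
Second lens: d_i2 = 1/(1/12 - 1/(20.808)) = 28.349 cm.

28.3 cm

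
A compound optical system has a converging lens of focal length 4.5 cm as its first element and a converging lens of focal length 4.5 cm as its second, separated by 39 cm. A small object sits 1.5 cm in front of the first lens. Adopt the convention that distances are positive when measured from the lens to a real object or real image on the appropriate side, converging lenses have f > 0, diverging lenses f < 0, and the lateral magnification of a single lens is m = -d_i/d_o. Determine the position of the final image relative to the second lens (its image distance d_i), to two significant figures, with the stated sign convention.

5.1 cm

Lens 1: 1/d_i1 = 1/f_1 - 1/d_o1 = 1/4.5 - 1/1.5 = -0.44444 cm^-1, so d_i1 = -2.250 cm.
The intermediate image is virtual, 2.250 cm to the left of lens 1, so d_o2 = L - d_i1 = 39 - (-2.250) = 41.250 cm.
Lens 2: 1/d_i2 = 1/f_2 - 1/d_o2 = 1/4.5 - 1/(41.250) = 0.19798 cm^-1, so d_i2 = 5.051 cm.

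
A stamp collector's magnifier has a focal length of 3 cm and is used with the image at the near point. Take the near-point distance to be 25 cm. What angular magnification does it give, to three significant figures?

9.33

M = 1 + D/f = 1 + 25/3 = 9.333.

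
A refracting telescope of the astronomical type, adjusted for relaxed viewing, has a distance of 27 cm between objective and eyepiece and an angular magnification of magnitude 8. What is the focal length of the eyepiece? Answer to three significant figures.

3.00 cm

In normal adjustment the tube length equals f_obj + f_eye and |M| = f_obj/f_eye.
So f_obj = 8 f_eye and 8 f_eye + f_eye = 27 cm, giving f_eye = 27/9 = 3.000 cm and f_obj = 24.000 cm.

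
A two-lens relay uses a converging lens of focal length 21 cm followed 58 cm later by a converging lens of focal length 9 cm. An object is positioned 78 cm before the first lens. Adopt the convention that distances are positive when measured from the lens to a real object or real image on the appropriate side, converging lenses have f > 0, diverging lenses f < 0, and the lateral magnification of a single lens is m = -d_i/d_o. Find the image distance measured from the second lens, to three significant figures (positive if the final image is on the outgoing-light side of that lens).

Lens 1: 1/d_i1 = 1/f_1 - 1/d_o1 = 1/21 - 1/78 = 0.03480 cm^-1, so d_i1 = 28.737 cm.
Object distance for lens 2: d_o2 = 58 - 28.737 = 29.263 cm.
Lens 2: 1/d_i2 = 1/f_2 - 1/d_o2 = 1/9 - 1/(29.263) = 0.07694 cm^-1, so d_i2 = 12.997 cm.

13.0 cm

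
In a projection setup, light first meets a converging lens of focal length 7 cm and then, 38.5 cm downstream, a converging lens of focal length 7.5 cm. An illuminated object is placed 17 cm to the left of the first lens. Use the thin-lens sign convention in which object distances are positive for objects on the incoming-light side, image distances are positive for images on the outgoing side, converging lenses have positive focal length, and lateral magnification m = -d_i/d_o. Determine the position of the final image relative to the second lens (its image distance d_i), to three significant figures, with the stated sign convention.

10.4 cm

Lens 1: 1/d_i1 = 1/f_1 - 1/d_o1 = 1/7 - 1/17 = 0.08403 cm^-1, so d_i1 = 11.900 cm.
The intermediate image is 11.900 cm to the right of lens 1, so d_o2 = L - d_i1 = 38.5 - 11.900 = 26.600 cm.
Lens 2: 1/d_i2 = 1/f_2 - 1/d_o2 = 1/7.5 - 1/(26.600) = 0.09574 cm^-1, so d_i2 = 10.445 cm.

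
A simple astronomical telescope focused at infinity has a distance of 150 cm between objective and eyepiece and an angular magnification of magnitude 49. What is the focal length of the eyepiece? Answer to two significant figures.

In normal adjustment the tube length equals f_obj + f_eye and |M| = f_obj/f_eye.
So f_obj = 49 f_eye and 49 f_eye + f_eye = 150 cm, giving f_eye = 150/50 = 3.000 cm and f_obj = 147.000 cm.

3.0 cm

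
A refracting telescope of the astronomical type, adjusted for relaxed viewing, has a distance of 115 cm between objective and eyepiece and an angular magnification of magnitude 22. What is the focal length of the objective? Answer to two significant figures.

In normal adjustment the tube length equals f_obj + f_eye and |M| = f_obj/f_eye.
So f_obj = 22 f_eye and 22 f_eye + f_eye = 115 cm, giving f_eye = 115/23 = 5.000 cm and f_obj = 110.000 cm.

110 cm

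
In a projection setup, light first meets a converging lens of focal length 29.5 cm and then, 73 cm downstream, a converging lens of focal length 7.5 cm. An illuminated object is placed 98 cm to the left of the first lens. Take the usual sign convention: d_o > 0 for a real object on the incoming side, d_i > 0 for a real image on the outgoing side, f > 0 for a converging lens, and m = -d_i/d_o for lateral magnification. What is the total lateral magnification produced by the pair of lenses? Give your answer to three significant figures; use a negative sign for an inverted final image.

First lens: d_i1 = 1/(1/29.5 - 1/98) = 42.204 cm.
m_1 = -(42.204)/98 = -0.4307.
Object distance for lens 2: d_o2 = 73 - 42.204 = 30.796 cm.
Second lens: d_i2 = 1/(1/7.5 - 1/(30.796)) = 9.915 cm.
m_2 = -(9.915)/(30.796) = -0.3219.
Overall magnification: m = m_1 m_2 = 0.1386.

0.139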